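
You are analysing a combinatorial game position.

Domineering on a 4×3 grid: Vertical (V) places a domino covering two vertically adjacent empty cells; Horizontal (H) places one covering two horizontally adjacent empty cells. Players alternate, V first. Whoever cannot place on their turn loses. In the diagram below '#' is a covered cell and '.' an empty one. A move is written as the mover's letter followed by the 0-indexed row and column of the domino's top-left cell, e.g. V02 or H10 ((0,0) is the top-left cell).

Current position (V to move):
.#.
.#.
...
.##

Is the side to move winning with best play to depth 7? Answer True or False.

[.#./.#./.../.##] V move#1: V00:+1/##./##./.../.##*, V02:+1/.##/.##/.../.##, V10:+1/.#./##./#../.##, V12:+1/.#./.##/..#/.##, V20:+1/.#./.#./#../###
[##./##./.../.##] H move#2: H20:-1/##./##./##./.##*, H21:-1/##./##./.##/.##
[##./##./##./.##] V move#3: V02:+1/###/###/##./.##*, V12:+1/##./###/###/.##
[###/###/##./.##] end (terminal -1, H#4); searched .#./.#./.../.## to 7

V winning at [.#./.#./.../.##]: True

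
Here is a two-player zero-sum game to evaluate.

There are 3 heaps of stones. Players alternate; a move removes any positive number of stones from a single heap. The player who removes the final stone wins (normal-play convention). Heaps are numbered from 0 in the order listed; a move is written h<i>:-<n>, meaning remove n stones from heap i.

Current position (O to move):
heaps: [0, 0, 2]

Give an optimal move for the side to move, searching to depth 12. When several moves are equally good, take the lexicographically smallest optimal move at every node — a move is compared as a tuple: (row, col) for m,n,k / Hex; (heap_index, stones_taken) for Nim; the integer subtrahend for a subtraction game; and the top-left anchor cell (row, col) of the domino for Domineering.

[(0,0,2)] O move#1: h2:-1:-1/(0,0,1), h2:-2:+1/(0,0,0)*
[(0,0,0)] end (terminal -1, X#2); searched (0,0,2) to 12

O's best at [(0,0,2)]: h2:-2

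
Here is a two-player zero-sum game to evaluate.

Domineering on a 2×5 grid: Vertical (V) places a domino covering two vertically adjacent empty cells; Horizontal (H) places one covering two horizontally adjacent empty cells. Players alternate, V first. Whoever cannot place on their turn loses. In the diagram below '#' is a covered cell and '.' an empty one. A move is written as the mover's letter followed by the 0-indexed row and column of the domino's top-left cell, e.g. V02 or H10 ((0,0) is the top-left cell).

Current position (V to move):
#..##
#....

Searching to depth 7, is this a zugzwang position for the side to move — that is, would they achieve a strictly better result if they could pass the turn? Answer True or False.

[#..##/#....] V move#1: V01:-1/##.##/##..., V02:+1/#.###/#.#..*
[#.###/#.#..] H move#2: H13:-1/#.###/#.###*
[#.###/#.###] V move#3: V01:+1/#####/#####*
[#####/#####] end (terminal -1, H#4); searched #..##/#.... to 7
suppose V passes — search the same position with H to move:
pass> [#..##/#....] H move#1: H01:+1/#####/#....*, H11:+1/#..##/###.., H12:-1/#..##/#.##., H13:-1/#..##/#..##
pass> [#####/#....] end (terminal -1, V#2); searched #..##/#.... to 7
for V: play +1, pass -1

zugzwang(#..##/#...., V) = False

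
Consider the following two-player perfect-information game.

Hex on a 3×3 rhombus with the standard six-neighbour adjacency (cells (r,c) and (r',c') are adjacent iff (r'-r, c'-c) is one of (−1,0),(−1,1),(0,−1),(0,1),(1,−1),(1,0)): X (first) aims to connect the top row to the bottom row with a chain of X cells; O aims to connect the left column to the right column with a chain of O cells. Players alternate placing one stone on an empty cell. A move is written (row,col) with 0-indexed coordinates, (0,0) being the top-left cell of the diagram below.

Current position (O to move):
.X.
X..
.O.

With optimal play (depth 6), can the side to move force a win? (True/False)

ply 1, O at .X./X../.O. | (0,0)=-1→OX./X../.O.; (0,2)=-1→.XO/X../.O.; (1,1)=-1→.X./XO./.O.; (1,2)=-1→.X./X.O/.O.; (2,0)=+1→.X./X../OO.*; (2,2)=-1→.X./X../.OO
ply 2, X at .X./X../OO. | (0,0)=-1→XX./X../OO.*; (0,2)=-1→.XX/X../OO.; (1,1)=-1→.X./XX./OO.; (1,2)=-1→.X./X.X/OO.; (2,2)=-1→.X./X../OOX
ply 3, O at XX./X../OO. | (0,2)=+1→XXO/X../OO.*; (1,1)=+1→XX./XO./OO.; (1,2)=+1→XX./X.O/OO.; (2,2)=+1→XX./X../OOO
ply 4, X at XXO/X../OO. | (1,1)=-1→XXO/XX./OO.*; (1,2)=-1→XXO/X.X/OO.; (2,2)=-1→XXO/X../OOX
ply 5, O at XXO/XX./OO. | (1,2)=+1→XXO/XXO/OO.*; (2,2)=+1→XXO/XX./OOO
ply 6: XXO/XXO/OO. is terminal -1 (X); from .X./X../.O. depth 6

O winning at [.X./X../.O.]: True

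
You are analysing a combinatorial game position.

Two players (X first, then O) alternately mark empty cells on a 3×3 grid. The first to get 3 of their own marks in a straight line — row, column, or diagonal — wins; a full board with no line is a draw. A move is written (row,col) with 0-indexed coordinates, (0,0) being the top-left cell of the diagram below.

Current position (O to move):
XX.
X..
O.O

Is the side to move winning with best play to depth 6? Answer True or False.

ply 1, O at XX./X../O.O | (0,2)=+1→XXO/X../O.O*; (1,1)=-1→XX./XO./O.O; (1,2)=-1→XX./X.O/O.O; (2,1)=+1→XX./X../OOO
ply 2, X at XXO/X../O.O | (1,1)=-1→XXO/XX./O.O*; (1,2)=-1→XXO/X.X/O.O; (2,1)=-1→XXO/X../OXO
ply 3, O at XXO/XX./O.O | (1,2)=+1→XXO/XXO/O.O*; (2,1)=+1→XXO/XX./OOO
ply 4: XXO/XXO/O.O is terminal -1 (X); from XX./X../O.O depth 6

O winning at [XX./X../O.O]: True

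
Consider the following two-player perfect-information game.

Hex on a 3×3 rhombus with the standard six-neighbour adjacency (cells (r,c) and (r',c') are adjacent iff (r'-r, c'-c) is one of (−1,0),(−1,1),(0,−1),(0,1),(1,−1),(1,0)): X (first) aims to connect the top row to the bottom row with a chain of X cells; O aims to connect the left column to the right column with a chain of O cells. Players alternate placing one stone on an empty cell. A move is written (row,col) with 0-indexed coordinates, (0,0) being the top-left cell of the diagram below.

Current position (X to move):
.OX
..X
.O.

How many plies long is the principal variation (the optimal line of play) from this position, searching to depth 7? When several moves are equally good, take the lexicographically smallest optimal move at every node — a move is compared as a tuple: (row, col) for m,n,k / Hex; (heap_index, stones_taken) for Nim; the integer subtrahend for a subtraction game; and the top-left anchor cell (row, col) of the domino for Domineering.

p1 X@[.OX/..X/.O.]: (0,0)[XOX/..X/.O.]+1* (1,0)[.OX/X.X/.O.]+1 (1,1)[.OX/.XX/.O.]+1 (2,0)[.OX/..X/XO.]+1 (2,2)[.OX/..X/.OX]+1
p2 O@[XOX/..X/.O.]: (1,0)[XOX/O.X/.O.]-1* (1,1)[XOX/.OX/.O.]-1 (2,0)[XOX/..X/OO.]-1 (2,2)[XOX/..X/.OO]-1
p3 X@[XOX/O.X/.O.]: (1,1)[XOX/OXX/.O.]+1* (2,0)[XOX/O.X/XO.]+1 (2,2)[XOX/O.X/.OX]+1
p4 O@[XOX/OXX/.O.]: (2,0)[XOX/OXX/OO.]-1* (2,2)[XOX/OXX/.OO]-1
p5 X@[XOX/OXX/OO.]: (2,2)[XOX/OXX/OOX]+1*
p6 O@[XOX/OXX/OOX] terminal -1; root [.OX/..X/.O.] d7

PV length from [.OX/..X/.O.]: 5 plies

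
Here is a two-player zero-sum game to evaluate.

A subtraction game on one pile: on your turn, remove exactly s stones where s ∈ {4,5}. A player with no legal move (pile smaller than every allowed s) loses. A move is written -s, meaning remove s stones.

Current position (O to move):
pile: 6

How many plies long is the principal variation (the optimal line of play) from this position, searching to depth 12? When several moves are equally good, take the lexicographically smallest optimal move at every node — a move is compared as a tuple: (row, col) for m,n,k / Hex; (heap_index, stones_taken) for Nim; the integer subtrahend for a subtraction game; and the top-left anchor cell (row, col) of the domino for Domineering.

PV length from [6]: 1 ply

ply 1, O at 6 | -4=+1→2*; -5=+1→1
ply 2: 2 is terminal -1 (X); from 6 depth 12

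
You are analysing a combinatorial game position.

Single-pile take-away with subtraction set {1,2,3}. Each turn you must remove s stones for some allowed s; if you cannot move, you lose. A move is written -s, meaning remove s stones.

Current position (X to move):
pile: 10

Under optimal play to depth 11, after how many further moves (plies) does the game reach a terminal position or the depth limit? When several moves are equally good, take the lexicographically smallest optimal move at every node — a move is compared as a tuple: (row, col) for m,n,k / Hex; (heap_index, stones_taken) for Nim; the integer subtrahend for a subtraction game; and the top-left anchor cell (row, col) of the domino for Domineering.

PV length from [10]: 5 plies

p1 X@[10]: -1[9]-1 -2[8]+1* -3[7]-1
p2 O@[8]: -1[7]-1* -2[6]-1 -3[5]-1
p3 X@[7]: -1[6]-1 -2[5]-1 -3[4]+1*
p4 O@[4]: -1[3]-1* -2[2]-1 -3[1]-1
p5 X@[3]: -1[2]-1 -2[1]-1 -3[0]+1*
p6 O@[0] terminal -1; root [10] d11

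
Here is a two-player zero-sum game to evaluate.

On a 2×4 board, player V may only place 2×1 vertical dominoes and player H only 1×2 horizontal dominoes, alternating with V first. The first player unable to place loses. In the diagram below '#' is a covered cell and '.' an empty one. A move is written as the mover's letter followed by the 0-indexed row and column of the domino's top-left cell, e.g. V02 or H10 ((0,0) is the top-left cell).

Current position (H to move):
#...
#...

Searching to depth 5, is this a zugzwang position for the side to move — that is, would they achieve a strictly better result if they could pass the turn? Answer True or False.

ply 1, H at #.../#... | H01=+1→###./#...*; H02=+1→#.##/#...; H11=+1→#.../###.; H12=+1→#.../#.##
ply 2, V at ###./#... | V03=-1→####/#..#*
ply 3, H at ####/#..# | H11=+1→####/####*
ply 4: ####/#### is terminal -1 (V); from #.../#... depth 5
if H skipped the turn, V would face:
~ ply 1, V at #.../#... | V01=-1→##../##..; V02=+1→#.#./#.#.*; V03=-1→#..#/#..#
~ ply 2: #.#./#.#. is terminal -1 (H); from #.../#... depth 5
compare (H): move=+1 vs pass=-1

zugzwang(#.../#..., H) = False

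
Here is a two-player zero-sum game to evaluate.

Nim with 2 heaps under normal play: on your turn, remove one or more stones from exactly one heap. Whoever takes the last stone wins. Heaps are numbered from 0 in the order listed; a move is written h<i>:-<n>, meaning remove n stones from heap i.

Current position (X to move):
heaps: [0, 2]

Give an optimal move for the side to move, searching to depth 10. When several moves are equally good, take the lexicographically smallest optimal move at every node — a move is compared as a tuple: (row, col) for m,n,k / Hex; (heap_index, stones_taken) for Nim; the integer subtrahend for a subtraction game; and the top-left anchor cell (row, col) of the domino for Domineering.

X's best at [(0,2)]: h1:-2

[(0,2)] X move#1: h1:-1:-1/(0,1), h1:-2:+1/(0,0)*
[(0,0)] end (terminal -1, O#2); searched (0,2) to 10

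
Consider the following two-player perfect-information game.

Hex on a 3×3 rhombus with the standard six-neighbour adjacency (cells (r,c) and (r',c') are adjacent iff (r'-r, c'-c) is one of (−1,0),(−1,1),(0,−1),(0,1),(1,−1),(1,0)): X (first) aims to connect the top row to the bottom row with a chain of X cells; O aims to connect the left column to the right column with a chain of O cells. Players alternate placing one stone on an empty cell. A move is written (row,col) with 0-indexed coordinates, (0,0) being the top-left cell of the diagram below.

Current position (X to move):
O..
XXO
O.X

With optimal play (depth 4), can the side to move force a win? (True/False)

[O../XXO/O.X] X move#1: (0,1):-1/OX./XXO/O.X, (0,2):-1/O.X/XXO/O.X, (2,1):+1/O../XXO/OXX*
[O../XXO/OXX] O move#2: (0,1):-1/OO./XXO/OXX*, (0,2):-1/O.O/XXO/OXX
[OO./XXO/OXX] X move#3: (0,2):+1/OOX/XXO/OXX*
[OOX/XXO/OXX] end (terminal -1, O#4); searched O../XXO/O.X to 4

X winning at [O../XXO/O.X]: True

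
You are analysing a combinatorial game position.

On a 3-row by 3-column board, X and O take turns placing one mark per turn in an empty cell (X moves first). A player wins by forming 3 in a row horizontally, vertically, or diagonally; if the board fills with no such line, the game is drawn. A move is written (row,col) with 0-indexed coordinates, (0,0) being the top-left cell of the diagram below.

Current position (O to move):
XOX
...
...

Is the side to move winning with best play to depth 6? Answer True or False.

[XOX/.../...] O move#1: (1,0):-1/XOX/O../..., (1,1):+0/XOX/.O./...*, (1,2):-1/XOX/..O/..., (2,0):-1/XOX/.../O.., (2,1):-1/XOX/.../.O., (2,2):-1/XOX/.../..O
[XOX/.O./...] X move#2: (1,0):-1/XOX/XO./..., (1,2):-1/XOX/.OX/..., (2,0):-1/XOX/.O./X.., (2,1):+0/XOX/.O./.X.*, (2,2):-1/XOX/.O./..X
[XOX/.O./.X.] O move#3: (1,0):+0/XOX/OO./.X.*, (1,2):+0/XOX/.OO/.X., (2,0):+0/XOX/.O./OX., (2,2):+0/XOX/.O./.XO
[XOX/OO./.X.] X move#4: (1,2):+0/XOX/OOX/.X.*, (2,0):-1/XOX/OO./XX., (2,2):-1/XOX/OO./.XX
[XOX/OOX/.X.] O move#5: (2,0):-1/XOX/OOX/OX., (2,2):+0/XOX/OOX/.XO*
[XOX/OOX/.XO] X move#6: (2,0):+0/XOX/OOX/XXO*
[XOX/OOX/XXO] end (terminal +0, O#7); searched XOX/.../... to 6

O winning at [XOX/.../...]: False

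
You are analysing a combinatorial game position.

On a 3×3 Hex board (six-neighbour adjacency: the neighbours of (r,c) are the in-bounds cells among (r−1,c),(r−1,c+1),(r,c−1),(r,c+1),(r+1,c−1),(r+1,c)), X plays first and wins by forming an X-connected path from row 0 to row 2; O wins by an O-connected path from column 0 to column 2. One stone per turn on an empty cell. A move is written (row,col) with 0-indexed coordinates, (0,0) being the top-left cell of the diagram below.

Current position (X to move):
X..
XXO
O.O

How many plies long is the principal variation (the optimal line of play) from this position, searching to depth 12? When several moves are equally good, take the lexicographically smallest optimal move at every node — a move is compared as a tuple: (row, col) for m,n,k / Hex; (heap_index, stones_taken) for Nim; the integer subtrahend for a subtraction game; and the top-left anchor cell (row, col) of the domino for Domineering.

[X../XXO/O.O] X move#1: (0,1):-1/XX./XXO/O.O, (0,2):-1/X.X/XXO/O.O, (2,1):+1/X../XXO/OXO*
[X../XXO/OXO] end (terminal -1, O#2); searched X../XXO/O.O to 12

PV length from [X../XXO/O.O]: 1 ply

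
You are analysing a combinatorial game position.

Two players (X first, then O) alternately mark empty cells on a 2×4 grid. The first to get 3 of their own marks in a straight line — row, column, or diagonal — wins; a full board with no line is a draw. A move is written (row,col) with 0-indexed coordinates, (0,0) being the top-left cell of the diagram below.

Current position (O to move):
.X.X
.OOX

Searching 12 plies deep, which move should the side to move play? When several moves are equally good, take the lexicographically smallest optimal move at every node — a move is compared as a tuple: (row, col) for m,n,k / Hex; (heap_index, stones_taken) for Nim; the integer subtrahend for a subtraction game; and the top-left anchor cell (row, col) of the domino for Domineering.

[.X.X/.OOX] O move#1: (0,0):-1/OX.X/.OOX, (0,2):+0/.XOX/.OOX, (1,0):+1/.X.X/OOOX*
[.X.X/OOOX] end (terminal -1, X#2); searched .X.X/.OOX to 12

O's best at [.X.X/.OOX]: (1,0)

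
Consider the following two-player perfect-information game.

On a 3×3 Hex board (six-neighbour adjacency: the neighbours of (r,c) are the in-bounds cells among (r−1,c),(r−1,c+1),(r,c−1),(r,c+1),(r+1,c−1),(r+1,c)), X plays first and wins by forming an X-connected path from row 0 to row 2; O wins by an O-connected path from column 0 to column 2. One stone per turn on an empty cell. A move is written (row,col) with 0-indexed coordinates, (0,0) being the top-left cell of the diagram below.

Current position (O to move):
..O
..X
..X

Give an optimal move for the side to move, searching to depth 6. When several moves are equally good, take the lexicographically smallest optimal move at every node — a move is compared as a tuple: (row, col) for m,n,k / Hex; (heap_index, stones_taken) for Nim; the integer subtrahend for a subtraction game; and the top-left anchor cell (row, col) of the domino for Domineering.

ply 1, O at ..O/..X/..X | (0,0)=+1→O.O/..X/..X*; (0,1)=+1→.OO/..X/..X; (1,0)=+1→..O/O.X/..X; (1,1)=+1→..O/.OX/..X; (2,0)=+1→..O/..X/O.X; (2,1)=-1→..O/..X/.OX
ply 2, X at O.O/..X/..X | (0,1)=-1→OXO/..X/..X*; (1,0)=-1→O.O/X.X/..X; (1,1)=-1→O.O/.XX/..X; (2,0)=-1→O.O/..X/X.X; (2,1)=-1→O.O/..X/.XX
ply 3, O at OXO/..X/..X | (1,0)=-1→OXO/O.X/..X; (1,1)=+1→OXO/.OX/..X*; (2,0)=-1→OXO/..X/O.X; (2,1)=-1→OXO/..X/.OX
ply 4, X at OXO/.OX/..X | (1,0)=-1→OXO/XOX/..X*; (2,0)=-1→OXO/.OX/X.X; (2,1)=-1→OXO/.OX/.XX
ply 5, O at OXO/XOX/..X | (2,0)=+1→OXO/XOX/O.X*; (2,1)=-1→OXO/XOX/.OX
ply 6: OXO/XOX/O.X is terminal -1 (X); from ..O/..X/..X depth 6

O's best at [..O/..X/..X]: (0,0)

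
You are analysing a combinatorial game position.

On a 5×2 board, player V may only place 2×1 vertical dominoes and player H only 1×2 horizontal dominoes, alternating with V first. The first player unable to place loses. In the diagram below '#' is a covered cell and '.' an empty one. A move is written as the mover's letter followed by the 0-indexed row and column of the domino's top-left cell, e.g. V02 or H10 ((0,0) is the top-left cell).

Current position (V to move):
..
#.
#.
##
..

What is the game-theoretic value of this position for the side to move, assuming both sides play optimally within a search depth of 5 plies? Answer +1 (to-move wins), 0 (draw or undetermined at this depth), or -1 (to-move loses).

[../#./#./##/..] V move#1: V01:-1/.#/##/#./##/..*, V11:-1/../##/##/##/..
[.#/##/#./##/..] H move#2: H40:+1/.#/##/#./##/##*
[.#/##/#./##/##] end (terminal -1, V#3); searched ../#./#./##/.. to 5

value(../#./#./##/.., V) = -1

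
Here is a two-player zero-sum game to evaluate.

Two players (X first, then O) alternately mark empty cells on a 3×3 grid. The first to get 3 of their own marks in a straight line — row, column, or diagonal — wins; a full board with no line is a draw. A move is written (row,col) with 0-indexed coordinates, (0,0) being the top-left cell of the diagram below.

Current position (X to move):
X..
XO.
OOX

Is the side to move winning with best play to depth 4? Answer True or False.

X winning at [X../XO./OOX]: False

[X../XO./OOX] X move#1: (0,1):-1/XX./XO./OOX*, (0,2):-1/X.X/XO./OOX, (1,2):-1/X../XOX/OOX
[XX./XO./OOX] O move#2: (0,2):+1/XXO/XO./OOX*, (1,2):-1/XX./XOO/OOX
[XXO/XO./OOX] end (terminal -1, X#3); searched X../XO./OOX to 4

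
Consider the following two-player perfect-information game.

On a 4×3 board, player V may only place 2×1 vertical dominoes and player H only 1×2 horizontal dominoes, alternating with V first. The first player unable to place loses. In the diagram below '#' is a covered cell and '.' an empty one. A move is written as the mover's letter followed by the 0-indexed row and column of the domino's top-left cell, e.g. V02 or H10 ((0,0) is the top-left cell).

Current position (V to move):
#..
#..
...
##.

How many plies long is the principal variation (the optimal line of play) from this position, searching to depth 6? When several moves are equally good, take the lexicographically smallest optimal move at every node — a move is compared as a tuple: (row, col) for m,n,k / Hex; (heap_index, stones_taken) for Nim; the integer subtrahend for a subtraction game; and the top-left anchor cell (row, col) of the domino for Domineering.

PV length from [#../#../.../##.]: 3 plies

[#../#../.../##.] V move#1: V01:+1/##./##./.../##.*, V02:+1/#.#/#.#/.../##., V11:+1/#../##./.#./##., V12:+1/#../#.#/..#/##., V22:-1/#../#../..#/###
[##./##./.../##.] H move#2: H20:-1/##./##./##./##.*, H21:-1/##./##./.##/##.
[##./##./##./##.] V move#3: V02:+1/###/###/##./##.*, V12:+1/##./###/###/##., V22:+1/##./##./###/###
[###/###/##./##.] end (terminal -1, H#4); searched #../#../.../##. to 6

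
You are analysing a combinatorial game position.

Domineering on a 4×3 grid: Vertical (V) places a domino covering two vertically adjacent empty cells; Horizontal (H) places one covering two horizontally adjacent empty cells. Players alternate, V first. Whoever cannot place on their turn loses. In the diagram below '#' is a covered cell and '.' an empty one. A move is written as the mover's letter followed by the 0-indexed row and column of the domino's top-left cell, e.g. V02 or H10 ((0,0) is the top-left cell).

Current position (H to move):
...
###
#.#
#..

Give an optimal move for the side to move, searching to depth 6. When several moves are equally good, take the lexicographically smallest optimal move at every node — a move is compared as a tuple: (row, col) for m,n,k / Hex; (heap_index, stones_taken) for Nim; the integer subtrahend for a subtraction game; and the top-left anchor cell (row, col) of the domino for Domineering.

H's best at [.../###/#.#/#..]: H31

[.../###/#.#/#..] H move#1: H00:-1/##./###/#.#/#.., H01:-1/.##/###/#.#/#.., H31:+1/.../###/#.#/###*
[.../###/#.#/###] end (terminal -1, V#2); searched .../###/#.#/#.. to 6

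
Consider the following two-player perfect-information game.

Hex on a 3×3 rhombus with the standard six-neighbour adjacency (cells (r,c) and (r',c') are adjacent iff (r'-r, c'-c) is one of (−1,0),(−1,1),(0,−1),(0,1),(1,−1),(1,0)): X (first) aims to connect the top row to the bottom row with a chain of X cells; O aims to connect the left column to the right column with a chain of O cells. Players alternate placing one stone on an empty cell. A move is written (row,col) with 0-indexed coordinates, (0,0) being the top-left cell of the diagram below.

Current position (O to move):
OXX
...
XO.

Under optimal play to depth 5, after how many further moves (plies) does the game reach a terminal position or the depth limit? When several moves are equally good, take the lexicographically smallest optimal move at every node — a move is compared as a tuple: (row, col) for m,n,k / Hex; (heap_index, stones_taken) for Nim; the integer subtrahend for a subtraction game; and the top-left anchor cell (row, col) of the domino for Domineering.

ply 1, O at OXX/.../XO. | (1,0)=-1→OXX/O../XO.*; (1,1)=-1→OXX/.O./XO.; (1,2)=-1→OXX/..O/XO.; (2,2)=-1→OXX/.../XOO
ply 2, X at OXX/O../XO. | (1,1)=+1→OXX/OX./XO.*; (1,2)=+1→OXX/O.X/XO.; (2,2)=+1→OXX/O../XOX
ply 3: OXX/OX./XO. is terminal -1 (O); from OXX/.../XO. depth 5

PV length from [OXX/.../XO.]: 2 plies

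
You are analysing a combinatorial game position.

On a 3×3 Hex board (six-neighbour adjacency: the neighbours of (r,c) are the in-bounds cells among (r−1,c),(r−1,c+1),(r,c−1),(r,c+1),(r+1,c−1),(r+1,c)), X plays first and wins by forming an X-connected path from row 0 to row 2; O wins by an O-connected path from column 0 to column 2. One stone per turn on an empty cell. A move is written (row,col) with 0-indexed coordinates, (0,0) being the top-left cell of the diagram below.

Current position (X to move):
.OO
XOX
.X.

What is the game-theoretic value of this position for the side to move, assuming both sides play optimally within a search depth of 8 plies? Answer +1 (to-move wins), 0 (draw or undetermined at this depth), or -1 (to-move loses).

p1 X@[.OO/XOX/.X.]: (0,0)[XOO/XOX/.X.]-1* (2,0)[.OO/XOX/XX.]-1 (2,2)[.OO/XOX/.XX]-1
p2 O@[XOO/XOX/.X.]: (2,0)[XOO/XOX/OX.]+1* (2,2)[XOO/XOX/.XO]-1
p3 X@[XOO/XOX/OX.] terminal -1; root [.OO/XOX/.X.] d8

value(.OO/XOX/.X., X) = -1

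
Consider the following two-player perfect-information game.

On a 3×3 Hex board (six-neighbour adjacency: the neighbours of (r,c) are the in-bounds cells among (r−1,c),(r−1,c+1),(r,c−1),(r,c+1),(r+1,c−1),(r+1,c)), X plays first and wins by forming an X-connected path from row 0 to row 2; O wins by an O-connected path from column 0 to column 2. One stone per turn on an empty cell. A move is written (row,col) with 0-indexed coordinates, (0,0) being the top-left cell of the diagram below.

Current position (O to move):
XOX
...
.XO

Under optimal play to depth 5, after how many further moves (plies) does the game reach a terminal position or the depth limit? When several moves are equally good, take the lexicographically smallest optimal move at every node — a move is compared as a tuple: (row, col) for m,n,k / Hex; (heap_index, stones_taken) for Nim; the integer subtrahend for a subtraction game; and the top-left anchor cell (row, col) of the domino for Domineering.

PV length from [XOX/.../.XO]: 2 plies

ply 1, O at XOX/.../.XO | (1,0)=-1→XOX/O../.XO*; (1,1)=-1→XOX/.O./.XO; (1,2)=-1→XOX/..O/.XO; (2,0)=-1→XOX/.../OXO
ply 2, X at XOX/O../.XO | (1,1)=+1→XOX/OX./.XO*; (1,2)=+1→XOX/O.X/.XO; (2,0)=+1→XOX/O../XXO
ply 3: XOX/OX./.XO is terminal -1 (O); from XOX/.../.XO depth 5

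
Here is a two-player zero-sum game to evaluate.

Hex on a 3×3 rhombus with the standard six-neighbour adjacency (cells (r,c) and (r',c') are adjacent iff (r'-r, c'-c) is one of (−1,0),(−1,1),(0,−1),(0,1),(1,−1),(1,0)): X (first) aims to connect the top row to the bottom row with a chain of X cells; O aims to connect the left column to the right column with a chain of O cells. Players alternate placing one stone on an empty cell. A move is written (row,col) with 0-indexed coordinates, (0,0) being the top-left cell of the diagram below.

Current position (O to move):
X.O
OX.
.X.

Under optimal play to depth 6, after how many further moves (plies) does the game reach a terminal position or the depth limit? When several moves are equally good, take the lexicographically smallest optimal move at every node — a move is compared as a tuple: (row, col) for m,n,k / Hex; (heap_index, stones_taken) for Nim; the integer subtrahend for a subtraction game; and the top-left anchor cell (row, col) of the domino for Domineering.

p1 O@[X.O/OX./.X.]: (0,1)[XOO/OX./.X.]+1* (1,2)[X.O/OXO/.X.]-1 (2,0)[X.O/OX./OX.]-1 (2,2)[X.O/OX./.XO]-1
p2 X@[XOO/OX./.X.] terminal -1; root [X.O/OX./.X.] d6

PV length from [X.O/OX./.X.]: 1 ply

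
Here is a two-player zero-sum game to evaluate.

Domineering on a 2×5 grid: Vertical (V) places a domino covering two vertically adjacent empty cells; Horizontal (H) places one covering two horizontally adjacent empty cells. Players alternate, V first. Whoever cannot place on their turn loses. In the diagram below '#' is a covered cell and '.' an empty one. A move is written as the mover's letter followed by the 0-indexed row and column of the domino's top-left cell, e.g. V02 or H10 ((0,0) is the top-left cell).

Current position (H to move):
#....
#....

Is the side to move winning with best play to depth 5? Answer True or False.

H winning at [#..../#....]: True

p1 H@[#..../#....]: H01[###../#....]-1 H02[#.##./#....]+1* H03[#..##/#....]-1 H11[#..../###..]-1 H12[#..../#.##.]+1 H13[#..../#..##]-1
p2 V@[#.##./#....]: V01[####./##...]-1* V04[#.###/#...#]-1
p3 H@[####./##...]: H12[####./####.]-1 H13[####./##.##]+1*
p4 V@[####./##.##] terminal -1; root [#..../#....] d5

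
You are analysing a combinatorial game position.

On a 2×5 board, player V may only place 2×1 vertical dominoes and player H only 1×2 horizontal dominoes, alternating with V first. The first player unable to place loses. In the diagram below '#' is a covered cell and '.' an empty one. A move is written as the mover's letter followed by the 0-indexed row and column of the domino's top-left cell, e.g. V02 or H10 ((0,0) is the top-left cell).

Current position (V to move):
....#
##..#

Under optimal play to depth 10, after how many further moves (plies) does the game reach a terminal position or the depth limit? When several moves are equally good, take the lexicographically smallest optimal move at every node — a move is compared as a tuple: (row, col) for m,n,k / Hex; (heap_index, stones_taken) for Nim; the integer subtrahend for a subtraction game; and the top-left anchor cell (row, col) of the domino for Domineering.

[....#/##..#] V move#1: V02:+1/..#.#/###.#*, V03:-1/...##/##.##
[..#.#/###.#] H move#2: H00:-1/###.#/###.#*
[###.#/###.#] V move#3: V03:+1/#####/#####*
[#####/#####] end (terminal -1, H#4); searched ....#/##..# to 10

PV length from [....#/##..#]: 3 plies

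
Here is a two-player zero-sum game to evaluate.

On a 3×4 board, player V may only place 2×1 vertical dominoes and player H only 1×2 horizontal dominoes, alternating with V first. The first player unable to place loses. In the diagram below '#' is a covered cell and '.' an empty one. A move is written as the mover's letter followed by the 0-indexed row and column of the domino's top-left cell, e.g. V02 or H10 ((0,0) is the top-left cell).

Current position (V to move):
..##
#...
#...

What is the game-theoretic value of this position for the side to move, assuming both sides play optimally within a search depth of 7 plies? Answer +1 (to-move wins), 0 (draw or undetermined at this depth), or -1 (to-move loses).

[..##/#.../#...] V move#1: V01:-1/.###/##../#..., V11:-1/..##/##../##.., V12:+1/..##/#.#./#.#.*, V13:-1/..##/#..#/#..#
[..##/#.#./#.#.] H move#2: H00:-1/####/#.#./#.#.*
[####/#.#./#.#.] V move#3: V11:+1/####/###./###.*, V13:+1/####/#.##/#.##
[####/###./###.] end (terminal -1, H#4); searched ..##/#.../#... to 7

value(..##/#.../#..., V) = +1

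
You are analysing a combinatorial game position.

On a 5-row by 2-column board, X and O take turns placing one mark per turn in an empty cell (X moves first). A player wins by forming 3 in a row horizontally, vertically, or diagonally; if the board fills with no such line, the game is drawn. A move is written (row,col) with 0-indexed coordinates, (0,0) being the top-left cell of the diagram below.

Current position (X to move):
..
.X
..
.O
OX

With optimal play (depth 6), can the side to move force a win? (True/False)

X winning at [../.X/../.O/OX]: False

p1 X@[../.X/../.O/OX]: (0,0)[X./.X/../.O/OX]+0* (0,1)[.X/.X/../.O/OX]+0 (1,0)[../XX/../.O/OX]+0 (2,0)[../.X/X./.O/OX]+0 (2,1)[../.X/.X/.O/OX]+0 (3,0)[../.X/../XO/OX]+0
p2 O@[X./.X/../.O/OX]: (0,1)[XO/.X/../.O/OX]+0* (1,0)[X./OX/../.O/OX]+0 (2,0)[X./.X/O./.O/OX]+0 (2,1)[X./.X/.O/.O/OX]+0 (3,0)[X./.X/../OO/OX]+0
p3 X@[XO/.X/../.O/OX]: (1,0)[XO/XX/../.O/OX]+0* (2,0)[XO/.X/X./.O/OX]+0 (2,1)[XO/.X/.X/.O/OX]+0 (3,0)[XO/.X/../XO/OX]+0
p4 O@[XO/XX/../.O/OX]: (2,0)[XO/XX/O./.O/OX]+0* (2,1)[XO/XX/.O/.O/OX]-1 (3,0)[XO/XX/../OO/OX]-1
p5 X@[XO/XX/O./.O/OX]: (2,1)[XO/XX/OX/.O/OX]-1 (3,0)[XO/XX/O./XO/OX]+0*
p6 O@[XO/XX/O./XO/OX]: (2,1)[XO/XX/OO/XO/OX]+0*
p7 X@[XO/XX/OO/XO/OX] terminal +0; root [../.X/../.O/OX] d6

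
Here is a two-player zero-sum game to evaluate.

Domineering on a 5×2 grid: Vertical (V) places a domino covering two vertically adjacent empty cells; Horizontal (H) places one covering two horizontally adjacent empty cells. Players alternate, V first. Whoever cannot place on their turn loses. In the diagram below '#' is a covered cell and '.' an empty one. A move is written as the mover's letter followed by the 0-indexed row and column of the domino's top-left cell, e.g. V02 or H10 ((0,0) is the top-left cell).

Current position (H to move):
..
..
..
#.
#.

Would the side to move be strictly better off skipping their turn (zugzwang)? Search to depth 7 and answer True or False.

p1 H@[../../../#./#.]: H00[##/../../#./#.]-1 H10[../##/../#./#.]+1* H20[../../##/#./#.]-1
p2 V@[../##/../#./#.]: V21[../##/.#/##/#.]-1* V31[../##/../##/##]-1
p3 H@[../##/.#/##/#.]: H00[##/##/.#/##/#.]+1*
p4 V@[##/##/.#/##/#.] terminal -1; root [../../../#./#.] d7
suppose H passes — search the same position with V to move:
pass> p1 V@[../../../#./#.]: V00[#./#./../#./#.]+1* V01[.#/.#/../#./#.]+1 V10[../#./#./#./#.]+1 V11[../.#/.#/#./#.]+1 V21[../../.#/##/#.]-1 V31[../../../##/##]-1
pass> p2 H@[#./#./../#./#.]: H20[#./#./##/#./#.]-1*
pass> p3 V@[#./#./##/#./#.]: V01[##/##/##/#./#.]+1* V31[#./#./##/##/##]+1
pass> p4 H@[##/##/##/#./#.] terminal -1; root [../../../#./#.] d7
for H: play +1, pass -1

zugzwang(../../../#./#., H) = False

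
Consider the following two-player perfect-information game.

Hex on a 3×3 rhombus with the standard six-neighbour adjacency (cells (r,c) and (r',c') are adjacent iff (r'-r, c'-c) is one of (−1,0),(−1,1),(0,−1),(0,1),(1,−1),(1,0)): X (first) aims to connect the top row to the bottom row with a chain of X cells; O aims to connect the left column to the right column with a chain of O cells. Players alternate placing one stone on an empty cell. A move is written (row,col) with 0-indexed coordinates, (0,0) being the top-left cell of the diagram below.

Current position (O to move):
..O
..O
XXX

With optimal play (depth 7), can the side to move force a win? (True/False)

O winning at [..O/..O/XXX]: True

[..O/..O/XXX] O move#1: (0,0):-1/O.O/..O/XXX, (0,1):+1/.OO/..O/XXX*, (1,0):+1/..O/O.O/XXX, (1,1):-1/..O/.OO/XXX
[.OO/..O/XXX] X move#2: (0,0):-1/XOO/..O/XXX*, (1,0):-1/.OO/X.O/XXX, (1,1):-1/.OO/.XO/XXX
[XOO/..O/XXX] O move#3: (1,0):+1/XOO/O.O/XXX*, (1,1):-1/XOO/.OO/XXX
[XOO/O.O/XXX] end (terminal -1, X#4); searched ..O/..O/XXX to 7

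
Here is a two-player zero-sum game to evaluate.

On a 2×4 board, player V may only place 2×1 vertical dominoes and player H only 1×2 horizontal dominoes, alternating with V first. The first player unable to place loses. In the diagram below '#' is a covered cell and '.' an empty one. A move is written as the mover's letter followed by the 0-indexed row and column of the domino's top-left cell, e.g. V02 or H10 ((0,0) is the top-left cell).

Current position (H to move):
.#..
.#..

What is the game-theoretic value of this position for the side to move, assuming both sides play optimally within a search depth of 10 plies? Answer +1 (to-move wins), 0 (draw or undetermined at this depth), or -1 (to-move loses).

value(.#../.#.., H) = +1

ply 1, H at .#../.#.. | H02=+1→.###/.#..*; H12=+1→.#../.###
ply 2, V at .###/.#.. | V00=-1→####/##..*
ply 3, H at ####/##.. | H12=+1→####/####*
ply 4: ####/#### is terminal -1 (V); from .#../.#.. depth 10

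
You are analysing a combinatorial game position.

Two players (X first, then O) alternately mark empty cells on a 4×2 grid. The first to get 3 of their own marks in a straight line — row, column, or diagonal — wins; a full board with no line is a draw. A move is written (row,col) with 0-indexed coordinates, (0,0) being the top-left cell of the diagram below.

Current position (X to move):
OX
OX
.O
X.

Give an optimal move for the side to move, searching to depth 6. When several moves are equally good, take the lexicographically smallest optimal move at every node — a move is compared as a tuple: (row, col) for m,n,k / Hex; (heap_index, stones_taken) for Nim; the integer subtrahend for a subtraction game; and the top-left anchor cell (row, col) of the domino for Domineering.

X's best at [OX/OX/.O/X.]: (2,0)

[OX/OX/.O/X.] X move#1: (2,0):+0/OX/OX/XO/X.*, (3,1):-1/OX/OX/.O/XX
[OX/OX/XO/X.] O move#2: (3,1):+0/OX/OX/XO/XO*
[OX/OX/XO/XO] end (terminal +0, X#3); searched OX/OX/.O/X. to 6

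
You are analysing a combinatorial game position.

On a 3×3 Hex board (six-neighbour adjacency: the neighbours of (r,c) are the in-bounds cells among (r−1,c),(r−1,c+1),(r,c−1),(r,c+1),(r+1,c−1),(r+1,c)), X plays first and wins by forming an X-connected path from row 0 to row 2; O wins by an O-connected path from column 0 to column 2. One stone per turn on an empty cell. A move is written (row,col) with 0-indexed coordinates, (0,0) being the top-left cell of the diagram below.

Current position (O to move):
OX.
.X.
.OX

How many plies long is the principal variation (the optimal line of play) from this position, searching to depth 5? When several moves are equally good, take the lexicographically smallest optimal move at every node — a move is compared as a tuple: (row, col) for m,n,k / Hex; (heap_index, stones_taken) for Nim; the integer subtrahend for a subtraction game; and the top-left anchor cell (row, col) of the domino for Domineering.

p1 O@[OX./.X./.OX]: (0,2)[OXO/.X./.OX]-1* (1,0)[OX./OX./.OX]-1 (1,2)[OX./.XO/.OX]-1 (2,0)[OX./.X./OOX]-1
p2 X@[OXO/.X./.OX]: (1,0)[OXO/XX./.OX]+1* (1,2)[OXO/.XX/.OX]+1 (2,0)[OXO/.X./XOX]+1
p3 O@[OXO/XX./.OX]: (1,2)[OXO/XXO/.OX]-1* (2,0)[OXO/XX./OOX]-1
p4 X@[OXO/XXO/.OX]: (2,0)[OXO/XXO/XOX]+1*
p5 O@[OXO/XXO/XOX] terminal -1; root [OX./.X./.OX] d5

PV length from [OX./.X./.OX]: 4 plies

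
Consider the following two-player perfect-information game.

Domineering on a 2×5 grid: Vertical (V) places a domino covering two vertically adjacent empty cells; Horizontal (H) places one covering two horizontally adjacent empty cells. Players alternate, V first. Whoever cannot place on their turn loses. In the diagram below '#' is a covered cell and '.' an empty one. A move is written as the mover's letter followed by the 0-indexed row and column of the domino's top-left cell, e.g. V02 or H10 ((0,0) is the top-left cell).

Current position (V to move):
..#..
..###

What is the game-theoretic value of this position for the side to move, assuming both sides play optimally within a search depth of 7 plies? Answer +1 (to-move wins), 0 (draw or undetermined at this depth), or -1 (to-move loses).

value(..#../..###, V) = +1

ply 1, V at ..#../..### | V00=+1→#.#../#.###*; V01=+1→.##../.####
ply 2, H at #.#../#.### | H03=-1→#.###/#.###*
ply 3, V at #.###/#.### | V01=+1→#####/#####*
ply 4: #####/##### is terminal -1 (H); from ..#../..### depth 7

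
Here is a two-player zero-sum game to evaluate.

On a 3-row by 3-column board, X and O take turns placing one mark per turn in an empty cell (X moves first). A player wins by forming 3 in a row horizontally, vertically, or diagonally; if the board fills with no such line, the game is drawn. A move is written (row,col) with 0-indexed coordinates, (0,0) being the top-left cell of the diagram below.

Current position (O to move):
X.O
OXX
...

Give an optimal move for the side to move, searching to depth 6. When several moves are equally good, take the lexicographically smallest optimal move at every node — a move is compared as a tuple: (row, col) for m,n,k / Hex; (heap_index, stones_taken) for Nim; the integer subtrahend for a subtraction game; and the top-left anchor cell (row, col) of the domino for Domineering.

O's best at [X.O/OXX/...]: (2,2)

p1 O@[X.O/OXX/...]: (0,1)[XOO/OXX/...]-1 (2,0)[X.O/OXX/O..]-1 (2,1)[X.O/OXX/.O.]-1 (2,2)[X.O/OXX/..O]+0*
p2 X@[X.O/OXX/..O]: (0,1)[XXO/OXX/..O]+0* (2,0)[X.O/OXX/X.O]+0 (2,1)[X.O/OXX/.XO]+0
p3 O@[XXO/OXX/..O]: (2,0)[XXO/OXX/O.O]-1 (2,1)[XXO/OXX/.OO]+0*
p4 X@[XXO/OXX/.OO]: (2,0)[XXO/OXX/XOO]+0*
p5 O@[XXO/OXX/XOO] terminal +0; root [X.O/OXX/...] d6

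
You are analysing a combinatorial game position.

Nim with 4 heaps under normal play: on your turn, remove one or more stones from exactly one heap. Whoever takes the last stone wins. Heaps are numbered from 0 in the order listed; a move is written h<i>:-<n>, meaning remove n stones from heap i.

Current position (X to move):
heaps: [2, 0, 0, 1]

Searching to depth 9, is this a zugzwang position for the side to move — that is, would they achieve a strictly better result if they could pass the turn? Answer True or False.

zugzwang((2,0,0,1), X) = False

[(2,0,0,1)] X move#1: h0:-1:+1/(1,0,0,1)*, h0:-2:-1/(0,0,0,1), h3:-1:-1/(2,0,0,0)
[(1,0,0,1)] O move#2: h0:-1:-1/(0,0,0,1)*, h3:-1:-1/(1,0,0,0)
[(0,0,0,1)] X move#3: h3:-1:+1/(0,0,0,0)*
[(0,0,0,0)] end (terminal -1, O#4); searched (2,0,0,1) to 9
pass branch (O moves first from the same position):
  | [(2,0,0,1)] O move#1: h0:-1:+1/(1,0,0,1)*, h0:-2:-1/(0,0,0,1), h3:-1:-1/(2,0,0,0)
  | [(1,0,0,1)] X move#2: h0:-1:-1/(0,0,0,1)*, h3:-1:-1/(1,0,0,0)
  | [(0,0,0,1)] O move#3: h3:-1:+1/(0,0,0,0)*
  | [(0,0,0,0)] end (terminal -1, X#4); searched (2,0,0,1) to 9
X moving scores +1; X passing scores -1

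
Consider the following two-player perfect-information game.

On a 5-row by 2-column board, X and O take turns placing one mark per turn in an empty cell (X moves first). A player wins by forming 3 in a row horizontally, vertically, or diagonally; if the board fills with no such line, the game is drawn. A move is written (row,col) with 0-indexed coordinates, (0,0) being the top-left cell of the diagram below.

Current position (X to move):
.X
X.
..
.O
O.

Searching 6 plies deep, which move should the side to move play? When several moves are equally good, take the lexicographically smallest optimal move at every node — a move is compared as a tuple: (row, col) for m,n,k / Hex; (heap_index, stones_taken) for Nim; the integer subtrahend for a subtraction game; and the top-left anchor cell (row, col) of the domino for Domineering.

p1 X@[.X/X./../.O/O.]: (0,0)[XX/X./../.O/O.]-1 (1,1)[.X/XX/../.O/O.]+0 (2,0)[.X/X./X./.O/O.]+1* (2,1)[.X/X./.X/.O/O.]+1 (3,0)[.X/X./../XO/O.]+0 (4,1)[.X/X./../.O/OX]+0
p2 O@[.X/X./X./.O/O.]: (0,0)[OX/X./X./.O/O.]-1* (1,1)[.X/XO/X./.O/O.]-1 (2,1)[.X/X./XO/.O/O.]-1 (3,0)[.X/X./X./OO/O.]-1 (4,1)[.X/X./X./.O/OO]-1
p3 X@[OX/X./X./.O/O.]: (1,1)[OX/XX/X./.O/O.]+1* (2,1)[OX/X./XX/.O/O.]+1 (3,0)[OX/X./X./XO/O.]+1 (4,1)[OX/X./X./.O/OX]+0
p4 O@[OX/XX/X./.O/O.]: (2,1)[OX/XX/XO/.O/O.]-1* (3,0)[OX/XX/X./OO/O.]-1 (4,1)[OX/XX/X./.O/OO]-1
p5 X@[OX/XX/XO/.O/O.]: (3,0)[OX/XX/XO/XO/O.]+1* (4,1)[OX/XX/XO/.O/OX]+0
p6 O@[OX/XX/XO/XO/O.] terminal -1; root [.X/X./../.O/O.] d6

X's best at [.X/X./../.O/O.]: (2,0)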